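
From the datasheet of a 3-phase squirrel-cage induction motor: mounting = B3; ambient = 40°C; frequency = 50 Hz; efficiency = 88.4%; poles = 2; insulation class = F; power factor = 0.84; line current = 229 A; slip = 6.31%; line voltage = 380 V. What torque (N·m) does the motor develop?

P_in = √3·V·I·cosφ = 1.732 × 380 × 229 × 0.84 = 126604 W
P_out = η·P_in = 0.884 × 126604 = 111918 W
n_s = 120×50/2 = 3000 rpm; n = 3000×(1−0.0631) = 2811 rpm
ω = 2π×2811/60 = 294.4 rad/s
τ = P_out/ω = 111918/294.4 = 380 N·m

380 N·m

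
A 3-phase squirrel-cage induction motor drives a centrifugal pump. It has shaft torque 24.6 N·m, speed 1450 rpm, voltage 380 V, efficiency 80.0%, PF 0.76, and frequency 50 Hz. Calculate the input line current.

ω = 2π×1450/60 = 151.8 rad/s; P_out = τω = 24.6 × 151.8 = 3734 W
P_in = P_out / η = 3734 / 0.800 = 4668 W
I_L = P_in / (√3·V_L·cosφ) = 4668 / (1.732 × 380 × 0.76) = 9.33 A

9.33 A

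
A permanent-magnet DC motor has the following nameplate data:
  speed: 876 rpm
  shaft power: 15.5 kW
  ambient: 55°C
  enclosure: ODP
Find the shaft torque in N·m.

ω = 2π × 876/60 = 91.73 rad/s
τ = P/ω = 15500/91.73 = 169 N·m

169 N·m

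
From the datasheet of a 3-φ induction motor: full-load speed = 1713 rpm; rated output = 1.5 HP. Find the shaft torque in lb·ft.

P_out = 1.5 × 746 = 1119 W
ω = 2π × 1713/60 = 179.4 rad/s
τ = P_out/ω = 1119/179.4 = 6.237 N·m
In lb·ft: 6.237/1.356 = 4.6 lb·ft

4.6 lb·ft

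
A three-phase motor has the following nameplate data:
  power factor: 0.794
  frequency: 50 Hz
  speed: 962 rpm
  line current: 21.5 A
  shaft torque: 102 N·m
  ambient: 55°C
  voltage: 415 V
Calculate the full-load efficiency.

83.7 %

ω = 2π × 962/60 = 100.7 rad/s; P_out = τω = 102 × 100.7 = 10271 W
P_in = √3·V_L·I_L·cosφ = 1.732 × 415 × 21.5 × 0.794 = 12270 W
η = P_out / P_in = 10271 / 12270 = 0.837 = 83.7%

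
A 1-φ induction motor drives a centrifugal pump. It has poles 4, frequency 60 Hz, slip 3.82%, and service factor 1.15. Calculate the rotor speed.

1731 rpm

n_s = 120f/p = 120×60/4 = 1800 rpm
n = n_s(1 − s) = 1800 × (1 − 0.0382) = 1731 rpm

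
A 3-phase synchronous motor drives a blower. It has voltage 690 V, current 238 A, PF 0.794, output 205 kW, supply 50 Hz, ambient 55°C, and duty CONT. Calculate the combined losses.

P_in = √3·V·I·cosφ = 1.732×690×238×0.794 = 225837 W
P_out = 205000 W
Losses = P_in − P_out = 225837 − 205000 = 20837 W

20800 W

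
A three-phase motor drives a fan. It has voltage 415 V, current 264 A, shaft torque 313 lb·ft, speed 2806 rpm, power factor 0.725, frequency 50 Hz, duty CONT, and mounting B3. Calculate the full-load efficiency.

90.6 %

τ = 313 lb·ft × 1.356 = 424.4 N·m
ω = 2π × 2806/60 = 293.8 rad/s; P_out = τω = 424.4 × 293.8 = 124689 W
P_in = √3·V_L·I_L·cosφ = 1.732 × 415 × 264 × 0.725 = 137574 W
η = P_out / P_in = 124689 / 137574 = 0.906 = 90.6%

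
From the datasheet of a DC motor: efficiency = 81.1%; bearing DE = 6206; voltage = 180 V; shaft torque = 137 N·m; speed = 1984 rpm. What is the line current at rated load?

195 A

ω = 2π×1984/60 = 207.8 rad/s; P_out = τω = 137 × 207.8 = 28469 W
P_in = P_out / η = 28469 / 0.811 = 35104 W
I = P_in / V = 35104 / 180 = 195 A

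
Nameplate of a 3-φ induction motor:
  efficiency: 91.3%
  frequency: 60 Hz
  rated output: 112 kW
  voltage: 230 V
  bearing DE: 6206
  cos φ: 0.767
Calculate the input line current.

P_out = 112 kW = 112000 W
P_in = P_out / η = 112000 / 0.913 = 122673 W
I_L = P_in / (√3·V_L·cosφ) = 122673 / (1.732 × 230 × 0.767) = 401 A

401 A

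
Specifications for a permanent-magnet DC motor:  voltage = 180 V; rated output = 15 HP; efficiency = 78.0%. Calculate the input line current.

79.7 A

P_out = 15 × 746 = 11190 W
P_in = P_out / η = 11190 / 0.780 = 14346 W
I = P_in / V = 14346 / 180 = 79.7 A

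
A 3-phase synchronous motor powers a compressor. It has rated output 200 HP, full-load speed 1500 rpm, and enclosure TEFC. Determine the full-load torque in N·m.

950 N·m

P_out = 200 × 746 = 149200 W
ω = 2π × 1500/60 = 157.1 rad/s
τ = P_out/ω = 149200/157.1 = 950 N·m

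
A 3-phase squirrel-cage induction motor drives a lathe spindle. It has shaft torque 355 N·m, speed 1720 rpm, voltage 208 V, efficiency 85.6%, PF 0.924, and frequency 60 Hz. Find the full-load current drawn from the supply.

ω = 2π×1720/60 = 180.1 rad/s; P_out = τω = 355 × 180.1 = 63936 W
P_in = P_out / η = 63936 / 0.856 = 74692 W
I_L = P_in / (√3·V_L·cosφ) = 74692 / (1.732 × 208 × 0.924) = 224 A

224 A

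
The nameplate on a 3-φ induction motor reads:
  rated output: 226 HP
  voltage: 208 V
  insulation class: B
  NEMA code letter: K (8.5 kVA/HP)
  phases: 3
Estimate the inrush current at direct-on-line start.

S_LR = 8.5 × 226 = 1921 kVA
I_LR = S_LR/(√3·V_L) = 1921000/(1.732×208) = 5330 A

5330 A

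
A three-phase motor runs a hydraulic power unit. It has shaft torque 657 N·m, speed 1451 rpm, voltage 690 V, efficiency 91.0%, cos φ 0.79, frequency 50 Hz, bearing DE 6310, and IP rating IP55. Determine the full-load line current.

ω = 2π×1451/60 = 151.9 rad/s; P_out = τω = 657 × 151.9 = 99798 W
P_in = P_out / η = 99798 / 0.910 = 109668 W
I_L = P_in / (√3·V_L·cosφ) = 109668 / (1.732 × 690 × 0.79) = 116 A

116 A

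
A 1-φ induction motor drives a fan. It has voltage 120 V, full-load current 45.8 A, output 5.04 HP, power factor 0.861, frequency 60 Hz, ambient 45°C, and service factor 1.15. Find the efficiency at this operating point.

P_out = 5.04 × 746 = 3760 W
P_in = V·I·cosφ = 120 × 45.8 × 0.861 = 4732 W
η = P_out / P_in = 3760 / 4732 = 0.795 = 79.5%

79.5 %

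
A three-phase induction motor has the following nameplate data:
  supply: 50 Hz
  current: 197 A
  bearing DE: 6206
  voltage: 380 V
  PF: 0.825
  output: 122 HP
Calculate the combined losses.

16000 W

P_in = √3·V·I·cosφ = 1.732×380×197×0.825 = 106967 W
P_out = 122×746 = 91012 W
Losses = P_in − P_out = 106967 − 91012 = 15955 W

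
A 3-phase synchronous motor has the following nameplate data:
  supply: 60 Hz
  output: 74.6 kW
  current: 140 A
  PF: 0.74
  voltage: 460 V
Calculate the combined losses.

7.94 kW

P_in = √3·V·I·cosφ = 1.732×460×140×0.74 = 82540 W
P_out = 74600 W
Losses = P_in − P_out = 82540 − 74600 = 7940 W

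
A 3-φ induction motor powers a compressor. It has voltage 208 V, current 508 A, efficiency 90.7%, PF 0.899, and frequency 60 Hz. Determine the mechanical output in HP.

200 HP

P_in = √3·V·I·cosφ = 1.732 × 208 × 508 × 0.899 = 164526 W
P_out = η·P_in = 0.907 × 164526 = 149225 W
= 149225/746 = 200 HP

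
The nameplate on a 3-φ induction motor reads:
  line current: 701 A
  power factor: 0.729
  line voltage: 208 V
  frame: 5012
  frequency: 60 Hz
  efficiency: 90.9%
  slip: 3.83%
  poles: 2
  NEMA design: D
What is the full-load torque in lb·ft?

340 lb·ft

P_in = √3·V·I·cosφ = 1.732 × 208 × 701 × 0.729 = 184101 W
P_out = η·P_in = 0.909 × 184101 = 167348 W
n_s = 120×60/2 = 3600 rpm; n = 3600×(1−0.0383) = 3462 rpm
ω = 2π×3462/60 = 362.5 rad/s
τ = P_out/ω = 167348/362.5 = 461.6 N·m
In lb·ft: 461.6/1.356 = 340 lb·ft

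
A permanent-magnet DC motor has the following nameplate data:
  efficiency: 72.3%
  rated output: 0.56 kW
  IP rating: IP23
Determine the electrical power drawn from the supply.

P_out = 560 W
P_in = P_out/η = 560/0.723 = 775 W = 0.775 kW

0.775 kW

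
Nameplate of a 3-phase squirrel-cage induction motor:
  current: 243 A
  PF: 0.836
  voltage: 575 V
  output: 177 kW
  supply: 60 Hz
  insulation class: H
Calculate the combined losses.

25300 W

P_in = √3·V·I·cosφ = 1.732×575×243×0.836 = 202315 W
P_out = 177000 W
Losses = P_in − P_out = 202315 − 177000 = 25315 W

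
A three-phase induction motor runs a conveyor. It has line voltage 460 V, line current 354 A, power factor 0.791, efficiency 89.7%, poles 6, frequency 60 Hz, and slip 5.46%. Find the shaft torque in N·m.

P_in = √3·V·I·cosφ = 1.732 × 460 × 354 × 0.791 = 223093 W
P_out = η·P_in = 0.897 × 223093 = 200114 W
n_s = 120×60/6 = 1200 rpm; n = 1200×(1−0.0546) = 1134 rpm
ω = 2π×1134/60 = 118.8 rad/s
τ = P_out/ω = 200114/118.8 = 1680 N·m

1680 N·m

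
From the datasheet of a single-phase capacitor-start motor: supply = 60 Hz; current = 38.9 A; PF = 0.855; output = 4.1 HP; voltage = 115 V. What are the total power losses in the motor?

766 W

P_in = V·I·cosφ = 115×38.9×0.855 = 3825 W
P_out = 4.1×746 = 3059 W
Losses = P_in − P_out = 3825 − 3059 = 766 W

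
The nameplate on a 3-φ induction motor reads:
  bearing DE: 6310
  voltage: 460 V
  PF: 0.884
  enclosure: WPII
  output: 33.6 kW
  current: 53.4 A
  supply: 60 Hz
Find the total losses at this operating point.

P_in = √3·V·I·cosφ = 1.732×460×53.4×0.884 = 37610 W
P_out = 33600 W
Losses = P_in − P_out = 37610 − 33600 = 4010 W

4.01 kW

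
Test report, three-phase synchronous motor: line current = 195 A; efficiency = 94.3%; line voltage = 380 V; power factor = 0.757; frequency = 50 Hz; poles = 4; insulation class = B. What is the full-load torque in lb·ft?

P_in = √3·V·I·cosφ = 1.732 × 380 × 195 × 0.757 = 97154 W
P_out = η·P_in = 0.943 × 97154 = 91616 W
n = n_s = 120×50/4 = 1500 rpm (synchronous)
ω = 2π×1500/60 = 157.1 rad/s
τ = P_out/ω = 91616/157.1 = 583.2 N·m
In lb·ft: 583.2/1.356 = 430 lb·ft

430 lb·ft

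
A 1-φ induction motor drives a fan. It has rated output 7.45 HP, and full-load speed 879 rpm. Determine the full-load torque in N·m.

60.4 N·m

P_out = 7.45 × 746 = 5558 W
ω = 2π × 879/60 = 92.05 rad/s
τ = P_out/ω = 5558/92.05 = 60.4 N·m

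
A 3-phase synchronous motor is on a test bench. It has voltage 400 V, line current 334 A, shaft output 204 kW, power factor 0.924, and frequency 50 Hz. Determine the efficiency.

P_out = 204 kW = 204000 W
P_in = √3·V_L·I_L·cosφ = 1.732 × 400 × 334 × 0.924 = 213809 W
η = P_out / P_in = 204000 / 213809 = 0.954 = 95.4%

95.4 %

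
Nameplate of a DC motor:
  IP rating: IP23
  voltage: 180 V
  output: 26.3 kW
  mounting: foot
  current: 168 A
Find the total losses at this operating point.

3.94 kW

P_in = V·I = 180×168 = 30240 W
P_out = 26300 W
Losses = P_in − P_out = 30240 − 26300 = 3940 W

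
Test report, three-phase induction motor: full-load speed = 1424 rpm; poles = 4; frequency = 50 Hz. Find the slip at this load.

5.1 %

n_s = 120f/p = 120×50/4 = 1500 rpm
s = (n_s − n)/n_s = (1500 − 1424)/1500 = 0.0507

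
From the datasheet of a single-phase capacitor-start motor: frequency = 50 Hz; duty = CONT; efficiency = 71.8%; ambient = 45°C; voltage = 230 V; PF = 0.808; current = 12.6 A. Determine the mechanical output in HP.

P_in = V·I·cosφ = 230 × 12.6 × 0.808 = 2342 W
P_out = η·P_in = 0.718 × 2342 = 1682 W
= 1682/746 = 2.25 HP

2.25 HP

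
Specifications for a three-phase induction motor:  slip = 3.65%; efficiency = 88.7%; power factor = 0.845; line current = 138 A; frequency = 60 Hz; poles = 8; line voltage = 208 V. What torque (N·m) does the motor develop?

P_in = √3·V·I·cosφ = 1.732 × 208 × 138 × 0.845 = 42009 W
P_out = η·P_in = 0.887 × 42009 = 37262 W
n_s = 120×60/8 = 900 rpm; n = 900×(1−0.0365) = 867 rpm
ω = 2π×867/60 = 90.79 rad/s
τ = P_out/ω = 37262/90.79 = 410 N·m

410 N·m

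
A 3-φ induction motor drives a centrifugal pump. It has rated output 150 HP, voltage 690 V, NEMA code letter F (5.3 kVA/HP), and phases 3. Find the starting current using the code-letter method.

665 A

S_LR = 5.3 × 150 = 795 kVA
I_LR = S_LR/(√3·V_L) = 795000/(1.732×690) = 665 A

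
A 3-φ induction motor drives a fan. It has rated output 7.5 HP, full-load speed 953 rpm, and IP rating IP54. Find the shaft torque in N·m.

56.1 N·m

P_out = 7.5 × 746 = 5595 W
ω = 2π × 953/60 = 99.8 rad/s
τ = P_out/ω = 5595/99.8 = 56.1 N·m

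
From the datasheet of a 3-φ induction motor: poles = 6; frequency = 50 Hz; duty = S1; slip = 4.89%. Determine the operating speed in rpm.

951 rpm

n_s = 120f/p = 120×50/6 = 1000 rpm
n = n_s(1 − s) = 1000 × (1 − 0.0489) = 951 rpm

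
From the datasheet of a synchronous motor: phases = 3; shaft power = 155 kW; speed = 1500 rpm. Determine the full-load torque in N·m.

ω = 2π × 1500/60 = 157.1 rad/s
τ = P/ω = 155000/157.1 = 987 N·m

987 N·m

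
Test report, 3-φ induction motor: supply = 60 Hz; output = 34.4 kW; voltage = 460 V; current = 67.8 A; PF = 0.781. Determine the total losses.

P_in = √3·V·I·cosφ = 1.732×460×67.8×0.781 = 42188 W
P_out = 34400 W
Losses = P_in − P_out = 42188 − 34400 = 7788 W

7790 W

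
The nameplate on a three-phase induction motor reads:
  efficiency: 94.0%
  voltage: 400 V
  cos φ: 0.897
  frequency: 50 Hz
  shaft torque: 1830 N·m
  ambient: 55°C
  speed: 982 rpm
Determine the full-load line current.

ω = 2π×982/60 = 102.8 rad/s; P_out = τω = 1830 × 102.8 = 188124 W
P_in = P_out / η = 188124 / 0.940 = 200132 W
I_L = P_in / (√3·V_L·cosφ) = 200132 / (1.732 × 400 × 0.897) = 322 A

322 A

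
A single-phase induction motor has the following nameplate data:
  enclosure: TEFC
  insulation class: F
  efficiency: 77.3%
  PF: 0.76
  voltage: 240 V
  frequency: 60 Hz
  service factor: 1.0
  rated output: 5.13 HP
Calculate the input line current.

P_out = 5.13 × 746 = 3827 W
P_in = P_out / η = 3827 / 0.773 = 4951 W
I = P_in / (V·cosφ) = 4951 / (240 × 0.76) = 27.1 A

27.1 A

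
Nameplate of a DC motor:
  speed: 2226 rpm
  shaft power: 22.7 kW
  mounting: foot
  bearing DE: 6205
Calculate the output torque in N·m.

97.4 N·m

ω = 2π × 2226/60 = 233.1 rad/s
τ = P/ω = 22700/233.1 = 97.4 N·m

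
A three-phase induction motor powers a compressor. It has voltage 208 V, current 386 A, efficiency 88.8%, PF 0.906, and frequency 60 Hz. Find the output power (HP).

P_in = √3·V·I·cosφ = 1.732 × 208 × 386 × 0.906 = 125987 W
P_out = η·P_in = 0.888 × 125987 = 111876 W
= 111876/746 = 150 HP

150 HP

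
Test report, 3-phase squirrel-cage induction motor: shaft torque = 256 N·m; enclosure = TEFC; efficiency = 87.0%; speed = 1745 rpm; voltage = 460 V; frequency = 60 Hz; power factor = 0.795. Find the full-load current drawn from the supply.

84.9 A

ω = 2π×1745/60 = 182.7 rad/s; P_out = τω = 256 × 182.7 = 46771 W
P_in = P_out / η = 46771 / 0.870 = 53760 W
I_L = P_in / (√3·V_L·cosφ) = 53760 / (1.732 × 460 × 0.795) = 84.9 A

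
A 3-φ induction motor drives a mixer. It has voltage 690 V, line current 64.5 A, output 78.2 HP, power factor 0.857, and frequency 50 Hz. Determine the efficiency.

P_out = 78.2 × 746 = 58337 W
P_in = √3·V_L·I_L·cosφ = 1.732 × 690 × 64.5 × 0.857 = 66060 W
η = P_out / P_in = 58337 / 66060 = 0.883 = 88.3%

88.3 %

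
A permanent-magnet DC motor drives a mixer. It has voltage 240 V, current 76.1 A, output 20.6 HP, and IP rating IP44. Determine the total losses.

2.9 kW

P_in = V·I = 240×76.1 = 18264 W
P_out = 20.6×746 = 15368 W
Losses = P_in − P_out = 18264 − 15368 = 2896 W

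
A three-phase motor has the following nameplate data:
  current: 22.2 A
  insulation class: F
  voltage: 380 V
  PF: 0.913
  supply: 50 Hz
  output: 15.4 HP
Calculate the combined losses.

P_in = √3·V·I·cosφ = 1.732×380×22.2×0.913 = 13340 W
P_out = 15.4×746 = 11488 W
Losses = P_in − P_out = 13340 − 11488 = 1852 W

1.85 kW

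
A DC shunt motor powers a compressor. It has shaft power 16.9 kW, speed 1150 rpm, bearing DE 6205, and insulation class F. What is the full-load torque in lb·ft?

ω = 2π × 1150/60 = 120.4 rad/s
τ = P/ω = 16900/120.4 = 140.4 N·m
In lb·ft: 140.4/1.356 = 104 lb·ft

104 lb·ft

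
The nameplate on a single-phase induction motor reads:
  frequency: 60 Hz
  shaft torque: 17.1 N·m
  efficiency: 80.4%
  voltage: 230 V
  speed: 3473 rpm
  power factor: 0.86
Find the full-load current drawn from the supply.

39.1 A

ω = 2π×3473/60 = 363.7 rad/s; P_out = τω = 17.1 × 363.7 = 6219 W
P_in = P_out / η = 6219 / 0.804 = 7735 W
I = P_in / (V·cosφ) = 7735 / (230 × 0.86) = 39.1 A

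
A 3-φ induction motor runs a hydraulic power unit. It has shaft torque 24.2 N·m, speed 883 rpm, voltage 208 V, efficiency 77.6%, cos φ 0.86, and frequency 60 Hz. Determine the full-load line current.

9.31 A

ω = 2π×883/60 = 92.47 rad/s; P_out = τω = 24.2 × 92.47 = 2238 W
P_in = P_out / η = 2238 / 0.776 = 2884 W
I_L = P_in / (√3·V_L·cosφ) = 2884 / (1.732 × 208 × 0.86) = 9.31 A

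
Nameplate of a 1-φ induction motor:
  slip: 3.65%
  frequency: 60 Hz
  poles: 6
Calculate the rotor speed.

n_s = 120f/p = 120×60/6 = 1200 rpm
n = n_s(1 − s) = 1200 × (1 − 0.0365) = 1156 rpm

1156 rpm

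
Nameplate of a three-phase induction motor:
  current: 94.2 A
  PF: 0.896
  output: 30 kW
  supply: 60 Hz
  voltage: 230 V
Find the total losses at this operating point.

P_in = √3·V·I·cosφ = 1.732×230×94.2×0.896 = 33623 W
P_out = 30000 W
Losses = P_in − P_out = 33623 − 30000 = 3623 W

3620 W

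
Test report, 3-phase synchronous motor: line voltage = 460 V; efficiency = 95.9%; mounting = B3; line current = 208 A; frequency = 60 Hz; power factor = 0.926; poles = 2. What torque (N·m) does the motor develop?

390 N·m

P_in = √3·V·I·cosφ = 1.732 × 460 × 208 × 0.926 = 153455 W
P_out = η·P_in = 0.959 × 153455 = 147163 W
n = n_s = 120×60/2 = 3600 rpm (synchronous)
ω = 2π×3600/60 = 377 rad/s
τ = P_out/ω = 147163/377 = 390 N·m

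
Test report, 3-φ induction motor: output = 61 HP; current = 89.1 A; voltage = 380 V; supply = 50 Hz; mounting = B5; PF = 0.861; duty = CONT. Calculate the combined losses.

4.99 kW

P_in = √3·V·I·cosφ = 1.732×380×89.1×0.861 = 50491 W
P_out = 61×746 = 45506 W
Losses = P_in − P_out = 50491 − 45506 = 4985 W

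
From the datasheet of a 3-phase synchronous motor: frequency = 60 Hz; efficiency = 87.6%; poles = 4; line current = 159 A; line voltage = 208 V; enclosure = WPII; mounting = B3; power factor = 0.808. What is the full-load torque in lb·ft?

159 lb·ft

P_in = √3·V·I·cosφ = 1.732 × 208 × 159 × 0.808 = 46283 W
P_out = η·P_in = 0.876 × 46283 = 40544 W
n = n_s = 120×60/4 = 1800 rpm (synchronous)
ω = 2π×1800/60 = 188.5 rad/s
τ = P_out/ω = 40544/188.5 = 215.1 N·m
In lb·ft: 215.1/1.356 = 159 lb·ft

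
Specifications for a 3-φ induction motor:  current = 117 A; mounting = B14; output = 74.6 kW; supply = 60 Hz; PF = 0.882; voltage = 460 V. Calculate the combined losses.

7620 W

P_in = √3·V·I·cosφ = 1.732×460×117×0.882 = 82217 W
P_out = 74600 W
Losses = P_in − P_out = 82217 − 74600 = 7617 W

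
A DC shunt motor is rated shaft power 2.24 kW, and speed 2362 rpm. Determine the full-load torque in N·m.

ω = 2π × 2362/60 = 247.3 rad/s
τ = P/ω = 2240/247.3 = 9.06 N·m

9.06 N·m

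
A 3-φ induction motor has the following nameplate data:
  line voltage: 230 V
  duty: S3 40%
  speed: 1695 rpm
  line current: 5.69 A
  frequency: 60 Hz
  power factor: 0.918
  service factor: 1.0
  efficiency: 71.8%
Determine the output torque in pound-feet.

P_in = √3·V·I·cosφ = 1.732 × 230 × 5.69 × 0.918 = 2081 W
P_out = η·P_in = 0.718 × 2081 = 1494 W
n = 1695 rpm
ω = 2π×1695/60 = 177.5 rad/s
τ = P_out/ω = 1494/177.5 = 8.417 N·m
In lb·ft: 8.417/1.356 = 6.21 lb·ft

6.21 lb·ft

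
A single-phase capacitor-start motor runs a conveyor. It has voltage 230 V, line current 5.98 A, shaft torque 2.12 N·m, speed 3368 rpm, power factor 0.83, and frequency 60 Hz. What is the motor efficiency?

ω = 2π × 3368/60 = 352.7 rad/s; P_out = τω = 2.12 × 352.7 = 748 W
P_in = V·I·cosφ = 230 × 5.98 × 0.83 = 1142 W
η = P_out / P_in = 748 / 1142 = 0.655 = 65.5%

65.5 %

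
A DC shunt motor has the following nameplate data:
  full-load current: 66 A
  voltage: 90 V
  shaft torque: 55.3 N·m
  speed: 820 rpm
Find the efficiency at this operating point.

79.9 %

ω = 2π × 820/60 = 85.87 rad/s; P_out = τω = 55.3 × 85.87 = 4749 W
P_in = V·I = 90 × 66 = 5940 W
η = P_out / P_in = 4749 / 5940 = 0.799 = 79.9%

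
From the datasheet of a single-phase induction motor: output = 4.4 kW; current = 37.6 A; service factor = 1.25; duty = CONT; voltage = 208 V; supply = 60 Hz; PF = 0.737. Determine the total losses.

1.36 kW

P_in = V·I·cosφ = 208×37.6×0.737 = 5764 W
P_out = 4400 W
Losses = P_in − P_out = 5764 − 4400 = 1364 W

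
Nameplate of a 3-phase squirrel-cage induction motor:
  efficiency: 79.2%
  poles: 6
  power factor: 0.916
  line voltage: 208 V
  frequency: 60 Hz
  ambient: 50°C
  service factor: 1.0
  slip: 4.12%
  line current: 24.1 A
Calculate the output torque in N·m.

P_in = √3·V·I·cosφ = 1.732 × 208 × 24.1 × 0.916 = 7953 W
P_out = η·P_in = 0.792 × 7953 = 6299 W
n_s = 120×60/6 = 1200 rpm; n = 1200×(1−0.0412) = 1151 rpm
ω = 2π×1151/60 = 120.5 rad/s
τ = P_out/ω = 6299/120.5 = 52.3 N·m

52.3 N·m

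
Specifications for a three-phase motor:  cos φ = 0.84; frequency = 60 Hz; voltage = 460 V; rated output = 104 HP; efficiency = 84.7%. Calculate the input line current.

137 A

P_out = 104 × 746 = 77584 W
P_in = P_out / η = 77584 / 0.847 = 91599 W
I_L = P_in / (√3·V_L·cosφ) = 91599 / (1.732 × 460 × 0.84) = 137 A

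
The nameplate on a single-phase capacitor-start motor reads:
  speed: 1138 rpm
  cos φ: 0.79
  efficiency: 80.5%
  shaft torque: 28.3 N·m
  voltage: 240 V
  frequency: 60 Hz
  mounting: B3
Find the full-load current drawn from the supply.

ω = 2π×1138/60 = 119.2 rad/s; P_out = τω = 28.3 × 119.2 = 3373 W
P_in = P_out / η = 3373 / 0.805 = 4190 W
I = P_in / (V·cosφ) = 4190 / (240 × 0.79) = 22.1 A

22.1 A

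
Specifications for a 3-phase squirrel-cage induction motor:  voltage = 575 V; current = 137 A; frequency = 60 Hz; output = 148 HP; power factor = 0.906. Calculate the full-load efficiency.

89.3 %

P_out = 148 × 746 = 110408 W
P_in = √3·V_L·I_L·cosφ = 1.732 × 575 × 137 × 0.906 = 123613 W
η = P_out / P_in = 110408 / 123613 = 0.893 = 89.3%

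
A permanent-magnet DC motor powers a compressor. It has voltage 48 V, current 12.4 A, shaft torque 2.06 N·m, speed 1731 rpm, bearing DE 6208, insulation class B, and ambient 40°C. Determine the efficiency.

ω = 2π × 1731/60 = 181.3 rad/s; P_out = τω = 2.06 × 181.3 = 373 W
P_in = V·I = 48 × 12.4 = 595 W
η = P_out / P_in = 373 / 595 = 0.627 = 62.7%

62.7 %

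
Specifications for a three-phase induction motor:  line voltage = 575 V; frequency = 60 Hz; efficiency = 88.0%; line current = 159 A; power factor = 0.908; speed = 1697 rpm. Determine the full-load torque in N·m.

712 N·m

P_in = √3·V·I·cosφ = 1.732 × 575 × 159 × 0.908 = 143780 W
P_out = η·P_in = 0.88 × 143780 = 126526 W
n = 1697 rpm
ω = 2π×1697/60 = 177.7 rad/s
τ = P_out/ω = 126526/177.7 = 712 N·m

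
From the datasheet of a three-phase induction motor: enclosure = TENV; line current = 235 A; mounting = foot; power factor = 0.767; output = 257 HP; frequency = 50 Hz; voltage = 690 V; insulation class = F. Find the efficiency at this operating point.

P_out = 257 × 746 = 191722 W
P_in = √3·V_L·I_L·cosφ = 1.732 × 690 × 235 × 0.767 = 215407 W
η = P_out / P_in = 191722 / 215407 = 0.890 = 89.0%

89.0 %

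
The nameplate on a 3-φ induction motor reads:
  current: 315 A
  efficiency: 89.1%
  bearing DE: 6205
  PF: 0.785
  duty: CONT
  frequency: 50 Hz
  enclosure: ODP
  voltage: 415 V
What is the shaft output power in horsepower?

P_in = √3·V·I·cosφ = 1.732 × 415 × 315 × 0.785 = 177736 W
P_out = η·P_in = 0.891 × 177736 = 158363 W
= 158363/746 = 212 HP

212 HP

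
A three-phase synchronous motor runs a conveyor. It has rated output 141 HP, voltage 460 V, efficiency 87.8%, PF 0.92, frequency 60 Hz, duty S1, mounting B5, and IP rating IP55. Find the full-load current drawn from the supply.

163 A

P_out = 141 × 746 = 105186 W
P_in = P_out / η = 105186 / 0.878 = 119802 W
I_L = P_in / (√3·V_L·cosφ) = 119802 / (1.732 × 460 × 0.92) = 163 A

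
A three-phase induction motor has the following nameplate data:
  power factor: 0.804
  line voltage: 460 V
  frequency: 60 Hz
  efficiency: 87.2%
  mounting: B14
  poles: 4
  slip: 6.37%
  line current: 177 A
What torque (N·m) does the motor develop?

560 N·m

P_in = √3·V·I·cosφ = 1.732 × 460 × 177 × 0.804 = 113380 W
P_out = η·P_in = 0.872 × 113380 = 98867 W
n_s = 120×60/4 = 1800 rpm; n = 1800×(1−0.0637) = 1685 rpm
ω = 2π×1685/60 = 176.5 rad/s
τ = P_out/ω = 98867/176.5 = 560 N·m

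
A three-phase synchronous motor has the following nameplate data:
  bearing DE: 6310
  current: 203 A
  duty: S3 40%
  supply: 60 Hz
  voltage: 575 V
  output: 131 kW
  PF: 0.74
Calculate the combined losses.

P_in = √3·V·I·cosφ = 1.732×575×203×0.74 = 149604 W
P_out = 131000 W
Losses = P_in − P_out = 149604 − 131000 = 18604 W

18.6 kW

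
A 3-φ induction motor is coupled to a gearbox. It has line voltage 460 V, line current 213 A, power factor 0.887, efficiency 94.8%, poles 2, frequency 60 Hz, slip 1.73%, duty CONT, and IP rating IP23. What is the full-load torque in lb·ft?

284 lb·ft

P_in = √3·V·I·cosφ = 1.732 × 460 × 213 × 0.887 = 150525 W
P_out = η·P_in = 0.948 × 150525 = 142698 W
n_s = 120×60/2 = 3600 rpm; n = 3600×(1−0.0173) = 3538 rpm
ω = 2π×3538/60 = 370.5 rad/s
τ = P_out/ω = 142698/370.5 = 385.1 N·m
In lb·ft: 385.1/1.356 = 284 lb·ft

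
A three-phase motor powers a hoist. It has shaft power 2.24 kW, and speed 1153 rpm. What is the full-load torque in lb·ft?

13.7 lb·ft

ω = 2π × 1153/60 = 120.7 rad/s
τ = P/ω = 2240/120.7 = 18.56 N·m
In lb·ft: 18.56/1.356 = 13.7 lb·ft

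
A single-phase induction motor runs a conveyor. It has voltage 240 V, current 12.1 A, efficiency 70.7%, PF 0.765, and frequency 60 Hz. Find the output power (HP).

2.11 HP

P_in = V·I·cosφ = 240 × 12.1 × 0.765 = 2222 W
P_out = η·P_in = 0.707 × 2222 = 1571 W
= 1571/746 = 2.11 HP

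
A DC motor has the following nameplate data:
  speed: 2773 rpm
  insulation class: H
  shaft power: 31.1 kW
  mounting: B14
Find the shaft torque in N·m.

107 N·m

ω = 2π × 2773/60 = 290.4 rad/s
τ = P/ω = 31100/290.4 = 107 N·m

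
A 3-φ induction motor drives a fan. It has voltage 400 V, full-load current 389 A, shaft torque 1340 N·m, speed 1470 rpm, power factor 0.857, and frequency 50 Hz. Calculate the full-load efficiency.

89.3 %

ω = 2π × 1470/60 = 153.9 rad/s; P_out = τω = 1340 × 153.9 = 206226 W
P_in = √3·V_L·I_L·cosφ = 1.732 × 400 × 389 × 0.857 = 230961 W
η = P_out / P_in = 206226 / 230961 = 0.893 = 89.3%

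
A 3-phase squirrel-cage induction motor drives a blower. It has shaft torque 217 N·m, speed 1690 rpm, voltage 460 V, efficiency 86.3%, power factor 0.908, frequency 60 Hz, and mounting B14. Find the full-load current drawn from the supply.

61.5 A

ω = 2π×1690/60 = 177 rad/s; P_out = τω = 217 × 177 = 38409 W
P_in = P_out / η = 38409 / 0.863 = 44506 W
I_L = P_in / (√3·V_L·cosφ) = 44506 / (1.732 × 460 × 0.908) = 61.5 A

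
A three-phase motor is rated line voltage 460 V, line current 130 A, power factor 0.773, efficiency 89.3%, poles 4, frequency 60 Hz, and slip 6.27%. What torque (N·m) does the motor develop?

P_in = √3·V·I·cosφ = 1.732 × 460 × 130 × 0.773 = 80062 W
P_out = η·P_in = 0.893 × 80062 = 71495 W
n_s = 120×60/4 = 1800 rpm; n = 1800×(1−0.0627) = 1687 rpm
ω = 2π×1687/60 = 176.7 rad/s
τ = P_out/ω = 71495/176.7 = 405 N·m

405 N·m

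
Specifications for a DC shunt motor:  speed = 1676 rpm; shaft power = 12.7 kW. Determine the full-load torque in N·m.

ω = 2π × 1676/60 = 175.5 rad/s
τ = P/ω = 12700/175.5 = 72.4 N·m

72.4 N·m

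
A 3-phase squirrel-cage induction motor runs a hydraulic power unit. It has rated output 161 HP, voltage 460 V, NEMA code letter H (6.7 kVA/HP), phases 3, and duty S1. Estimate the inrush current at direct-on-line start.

1350 A

S_LR = 6.7 × 161 = 1078.7 kVA
I_LR = S_LR/(√3·V_L) = 1078700/(1.732×460) = 1350 A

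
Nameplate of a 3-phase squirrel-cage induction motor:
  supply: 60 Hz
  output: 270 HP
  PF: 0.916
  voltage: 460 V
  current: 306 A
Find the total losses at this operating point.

21.9 kW

P_in = √3·V·I·cosφ = 1.732×460×306×0.916 = 223317 W
P_out = 270×746 = 201420 W
Losses = P_in − P_out = 223317 − 201420 = 21897 W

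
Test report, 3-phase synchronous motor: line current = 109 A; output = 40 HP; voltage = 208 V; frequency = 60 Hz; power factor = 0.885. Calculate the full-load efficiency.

85.9 %

P_out = 40 × 746 = 29840 W
P_in = √3·V_L·I_L·cosφ = 1.732 × 208 × 109 × 0.885 = 34752 W
η = P_out / P_in = 29840 / 34752 = 0.859 = 85.9%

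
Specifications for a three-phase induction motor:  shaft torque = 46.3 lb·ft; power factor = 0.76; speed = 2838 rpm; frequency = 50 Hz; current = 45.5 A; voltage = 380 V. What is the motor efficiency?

τ = 46.3 lb·ft × 1.356 = 62.78 N·m
ω = 2π × 2838/60 = 297.2 rad/s; P_out = τω = 62.78 × 297.2 = 18658 W
P_in = √3·V_L·I_L·cosφ = 1.732 × 380 × 45.5 × 0.76 = 22759 W
η = P_out / P_in = 18658 / 22759 = 0.820 = 82.0%

82.0 %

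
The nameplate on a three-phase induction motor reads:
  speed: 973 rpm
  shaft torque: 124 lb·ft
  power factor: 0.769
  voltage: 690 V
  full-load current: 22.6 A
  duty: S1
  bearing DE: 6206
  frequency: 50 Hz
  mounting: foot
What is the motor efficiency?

τ = 124 lb·ft × 1.356 = 168.1 N·m
ω = 2π × 973/60 = 101.9 rad/s; P_out = τω = 168.1 × 101.9 = 17129 W
P_in = √3·V_L·I_L·cosφ = 1.732 × 690 × 22.6 × 0.769 = 20770 W
η = P_out / P_in = 17129 / 20770 = 0.825 = 82.5%

82.5 %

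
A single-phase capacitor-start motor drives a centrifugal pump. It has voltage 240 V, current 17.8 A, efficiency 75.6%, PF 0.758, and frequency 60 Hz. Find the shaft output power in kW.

P_in = V·I·cosφ = 240 × 17.8 × 0.758 = 3238 W
P_out = η·P_in = 0.756 × 3238 = 2448 W

2.45 kW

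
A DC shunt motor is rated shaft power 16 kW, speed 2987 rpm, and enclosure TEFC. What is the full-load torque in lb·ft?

37.7 lb·ft

ω = 2π × 2987/60 = 312.8 rad/s
τ = P/ω = 16000/312.8 = 51.15 N·m
In lb·ft: 51.15/1.356 = 37.7 lb·ft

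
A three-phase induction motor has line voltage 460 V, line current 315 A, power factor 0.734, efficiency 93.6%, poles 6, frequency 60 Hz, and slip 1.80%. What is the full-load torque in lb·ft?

P_in = √3·V·I·cosφ = 1.732 × 460 × 315 × 0.734 = 184210 W
P_out = η·P_in = 0.936 × 184210 = 172421 W
n_s = 120×60/6 = 1200 rpm; n = 1200×(1−0.018) = 1178 rpm
ω = 2π×1178/60 = 123.4 rad/s
τ = P_out/ω = 172421/123.4 = 1397 N·m
In lb·ft: 1397/1.356 = 1030 lb·ft

1030 lb·ft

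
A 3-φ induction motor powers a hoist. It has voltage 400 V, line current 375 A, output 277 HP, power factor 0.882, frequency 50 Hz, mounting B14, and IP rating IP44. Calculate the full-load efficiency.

90.2 %

P_out = 277 × 746 = 206642 W
P_in = √3·V_L·I_L·cosφ = 1.732 × 400 × 375 × 0.882 = 229144 W
η = P_out / P_in = 206642 / 229144 = 0.902 = 90.2%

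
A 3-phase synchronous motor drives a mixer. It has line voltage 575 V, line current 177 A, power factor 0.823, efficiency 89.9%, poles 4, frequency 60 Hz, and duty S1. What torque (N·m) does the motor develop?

692 N·m

P_in = √3·V·I·cosφ = 1.732 × 575 × 177 × 0.823 = 145074 W
P_out = η·P_in = 0.899 × 145074 = 130422 W
n = n_s = 120×60/4 = 1800 rpm (synchronous)
ω = 2π×1800/60 = 188.5 rad/s
τ = P_out/ω = 130422/188.5 = 692 N·m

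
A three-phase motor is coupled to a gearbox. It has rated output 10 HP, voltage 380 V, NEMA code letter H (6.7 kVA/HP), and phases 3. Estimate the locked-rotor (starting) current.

S_LR = 6.7 × 10 = 67 kVA
I_LR = S_LR/(√3·V_L) = 67000/(1.732×380) = 102 A

102 A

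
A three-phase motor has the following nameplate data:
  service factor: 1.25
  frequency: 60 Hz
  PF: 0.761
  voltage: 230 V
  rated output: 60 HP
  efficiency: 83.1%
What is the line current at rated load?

178 A

P_out = 60 × 746 = 44760 W
P_in = P_out / η = 44760 / 0.831 = 53863 W
I_L = P_in / (√3·V_L·cosφ) = 53863 / (1.732 × 230 × 0.761) = 178 A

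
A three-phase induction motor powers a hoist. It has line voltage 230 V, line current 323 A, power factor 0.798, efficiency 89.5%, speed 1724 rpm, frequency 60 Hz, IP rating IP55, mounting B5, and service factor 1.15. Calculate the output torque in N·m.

P_in = √3·V·I·cosφ = 1.732 × 230 × 323 × 0.798 = 102679 W
P_out = η·P_in = 0.895 × 102679 = 91898 W
n = 1724 rpm
ω = 2π×1724/60 = 180.5 rad/s
τ = P_out/ω = 91898/180.5 = 509 N·m

509 N·m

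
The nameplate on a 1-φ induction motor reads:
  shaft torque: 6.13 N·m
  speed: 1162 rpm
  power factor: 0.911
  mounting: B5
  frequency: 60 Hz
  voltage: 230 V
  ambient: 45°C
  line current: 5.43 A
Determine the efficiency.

ω = 2π × 1162/60 = 121.7 rad/s; P_out = τω = 6.13 × 121.7 = 746 W
P_in = V·I·cosφ = 230 × 5.43 × 0.911 = 1138 W
η = P_out / P_in = 746 / 1138 = 0.656 = 65.6%

65.6 %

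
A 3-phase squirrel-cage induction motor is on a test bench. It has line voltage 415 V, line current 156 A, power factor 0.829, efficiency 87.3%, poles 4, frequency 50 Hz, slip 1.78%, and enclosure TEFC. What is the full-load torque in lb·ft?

P_in = √3·V·I·cosφ = 1.732 × 415 × 156 × 0.829 = 92956 W
P_out = η·P_in = 0.873 × 92956 = 81151 W
n_s = 120×50/4 = 1500 rpm; n = 1500×(1−0.0178) = 1473 rpm
ω = 2π×1473/60 = 154.3 rad/s
τ = P_out/ω = 81151/154.3 = 525.9 N·m
In lb·ft: 525.9/1.356 = 388 lb·ft

388 lb·ft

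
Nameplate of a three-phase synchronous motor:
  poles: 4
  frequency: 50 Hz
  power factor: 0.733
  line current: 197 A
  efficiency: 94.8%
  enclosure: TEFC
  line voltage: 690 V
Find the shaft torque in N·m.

P_in = √3·V·I·cosφ = 1.732 × 690 × 197 × 0.733 = 172571 W
P_out = η·P_in = 0.948 × 172571 = 163597 W
n = n_s = 120×50/4 = 1500 rpm (synchronous)
ω = 2π×1500/60 = 157.1 rad/s
τ = P_out/ω = 163597/157.1 = 1040 N·m

1040 N·m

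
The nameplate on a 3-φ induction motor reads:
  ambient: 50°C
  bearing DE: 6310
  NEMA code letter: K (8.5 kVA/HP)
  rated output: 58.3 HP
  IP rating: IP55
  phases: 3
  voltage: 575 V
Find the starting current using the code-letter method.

498 A

S_LR = 8.5 × 58.3 = 495.55 kVA
I_LR = S_LR/(√3·V_L) = 495550/(1.732×575) = 498 A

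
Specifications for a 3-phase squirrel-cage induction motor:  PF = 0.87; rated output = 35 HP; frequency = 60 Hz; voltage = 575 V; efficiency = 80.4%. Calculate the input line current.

37.5 A

P_out = 35 × 746 = 26110 W
P_in = P_out / η = 26110 / 0.804 = 32475 W
I_L = P_in / (√3·V_L·cosφ) = 32475 / (1.732 × 575 × 0.87) = 37.5 A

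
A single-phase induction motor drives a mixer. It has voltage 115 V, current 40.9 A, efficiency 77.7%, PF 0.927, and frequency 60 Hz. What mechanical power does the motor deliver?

3.39 kW

P_in = V·I·cosφ = 115 × 40.9 × 0.927 = 4360 W
P_out = η·P_in = 0.777 × 4360 = 3388 W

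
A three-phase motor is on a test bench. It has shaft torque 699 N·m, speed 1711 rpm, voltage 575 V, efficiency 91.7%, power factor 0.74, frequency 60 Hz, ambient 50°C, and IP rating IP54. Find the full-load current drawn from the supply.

ω = 2π×1711/60 = 179.2 rad/s; P_out = τω = 699 × 179.2 = 125261 W
P_in = P_out / η = 125261 / 0.917 = 136599 W
I_L = P_in / (√3·V_L·cosφ) = 136599 / (1.732 × 575 × 0.74) = 185 A

185 A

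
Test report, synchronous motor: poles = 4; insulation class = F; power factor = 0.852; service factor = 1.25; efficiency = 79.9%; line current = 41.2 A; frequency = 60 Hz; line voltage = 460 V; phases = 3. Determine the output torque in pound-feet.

P_in = √3·V·I·cosφ = 1.732 × 460 × 41.2 × 0.852 = 27967 W
P_out = η·P_in = 0.799 × 27967 = 22346 W
n = n_s = 120×60/4 = 1800 rpm (synchronous)
ω = 2π×1800/60 = 188.5 rad/s
τ = P_out/ω = 22346/188.5 = 118.5 N·m
In lb·ft: 118.5/1.356 = 87.4 lb·ft

87.4 lb·ft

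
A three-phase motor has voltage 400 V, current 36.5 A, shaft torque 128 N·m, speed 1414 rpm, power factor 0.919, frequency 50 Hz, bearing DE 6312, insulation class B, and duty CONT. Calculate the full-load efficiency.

81.6 %

ω = 2π × 1414/60 = 148.1 rad/s; P_out = τω = 128 × 148.1 = 18957 W
P_in = √3·V_L·I_L·cosφ = 1.732 × 400 × 36.5 × 0.919 = 23239 W
η = P_out / P_in = 18957 / 23239 = 0.816 = 81.6%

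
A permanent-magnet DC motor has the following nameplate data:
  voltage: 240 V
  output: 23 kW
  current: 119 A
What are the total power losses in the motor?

5.56 kW

P_in = V·I = 240×119 = 28560 W
P_out = 23000 W
Losses = P_in − P_out = 28560 − 23000 = 5560 W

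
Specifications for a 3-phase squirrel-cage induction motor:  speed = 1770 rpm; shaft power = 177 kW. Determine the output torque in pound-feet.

704 lb·ft

ω = 2π × 1770/60 = 185.4 rad/s
τ = P/ω = 177000/185.4 = 954.7 N·m
In lb·ft: 954.7/1.356 = 704 lb·ft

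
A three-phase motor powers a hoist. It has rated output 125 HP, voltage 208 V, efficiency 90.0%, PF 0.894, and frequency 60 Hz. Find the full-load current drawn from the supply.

P_out = 125 × 746 = 93250 W
P_in = P_out / η = 93250 / 0.900 = 103611 W
I_L = P_in / (√3·V_L·cosφ) = 103611 / (1.732 × 208 × 0.894) = 322 A

322 A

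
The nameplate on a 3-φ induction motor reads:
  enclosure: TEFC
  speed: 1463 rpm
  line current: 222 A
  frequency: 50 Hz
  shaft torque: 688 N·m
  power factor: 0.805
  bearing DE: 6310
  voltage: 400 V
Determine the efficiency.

ω = 2π × 1463/60 = 153.2 rad/s; P_out = τω = 688 × 153.2 = 105402 W
P_in = √3·V_L·I_L·cosφ = 1.732 × 400 × 222 × 0.805 = 123810 W
η = P_out / P_in = 105402 / 123810 = 0.851 = 85.1%

85.1 %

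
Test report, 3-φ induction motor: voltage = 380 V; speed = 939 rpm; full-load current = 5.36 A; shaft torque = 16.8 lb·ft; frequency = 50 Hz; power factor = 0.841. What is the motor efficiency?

τ = 16.8 lb·ft × 1.356 = 22.78 N·m
ω = 2π × 939/60 = 98.33 rad/s; P_out = τω = 22.78 × 98.33 = 2240 W
P_in = √3·V_L·I_L·cosφ = 1.732 × 380 × 5.36 × 0.841 = 2967 W
η = P_out / P_in = 2240 / 2967 = 0.755 = 75.5%

75.5 %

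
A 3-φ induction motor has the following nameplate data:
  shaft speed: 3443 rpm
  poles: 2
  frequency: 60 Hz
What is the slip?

4.36 %

n_s = 120f/p = 120×60/2 = 3600 rpm
s = (n_s − n)/n_s = (3600 − 3443)/3600 = 0.0436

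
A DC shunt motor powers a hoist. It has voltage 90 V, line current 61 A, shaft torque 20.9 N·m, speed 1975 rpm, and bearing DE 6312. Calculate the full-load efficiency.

ω = 2π × 1975/60 = 206.8 rad/s; P_out = τω = 20.9 × 206.8 = 4322 W
P_in = V·I = 90 × 61 = 5490 W
η = P_out / P_in = 4322 / 5490 = 0.787 = 78.7%

78.7 %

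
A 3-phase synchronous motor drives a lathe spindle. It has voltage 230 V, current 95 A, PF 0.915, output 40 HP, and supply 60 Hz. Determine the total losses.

P_in = √3·V·I·cosφ = 1.732×230×95×0.915 = 34627 W
P_out = 40×746 = 29840 W
Losses = P_in − P_out = 34627 − 29840 = 4787 W

4.79 kW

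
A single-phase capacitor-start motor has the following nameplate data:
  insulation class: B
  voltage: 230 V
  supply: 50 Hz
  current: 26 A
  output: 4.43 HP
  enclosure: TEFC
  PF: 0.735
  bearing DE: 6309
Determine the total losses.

1090 W

P_in = V·I·cosφ = 230×26×0.735 = 4395 W
P_out = 4.43×746 = 3305 W
Losses = P_in − P_out = 4395 − 3305 = 1090 W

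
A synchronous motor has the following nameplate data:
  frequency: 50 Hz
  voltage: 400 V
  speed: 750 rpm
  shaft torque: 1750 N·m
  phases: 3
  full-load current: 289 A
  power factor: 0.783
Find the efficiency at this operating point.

ω = 2π × 750/60 = 78.54 rad/s; P_out = τω = 1750 × 78.54 = 137445 W
P_in = √3·V_L·I_L·cosφ = 1.732 × 400 × 289 × 0.783 = 156772 W
η = P_out / P_in = 137445 / 156772 = 0.877 = 87.7%

87.7 %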